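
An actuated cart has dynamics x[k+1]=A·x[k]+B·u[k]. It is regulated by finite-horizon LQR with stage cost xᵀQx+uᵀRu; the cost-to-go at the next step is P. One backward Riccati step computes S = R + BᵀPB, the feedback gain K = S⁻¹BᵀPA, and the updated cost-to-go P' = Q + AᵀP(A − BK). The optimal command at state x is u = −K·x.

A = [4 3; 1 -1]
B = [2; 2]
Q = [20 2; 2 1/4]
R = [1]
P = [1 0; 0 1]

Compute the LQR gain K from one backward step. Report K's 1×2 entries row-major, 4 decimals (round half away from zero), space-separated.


1.1111 0.4444

BᵀP = [2.0000 2.0000]
S = R + BᵀPB = [1] + [8.0000] = [9.0000]
BᵀPA = [10.0000 4.0000]
K = S⁻¹·BᵀPA = [1.1111 0.4444]
A−BK = [1.7778 2.1111; -1.2222 -1.8889]
AᵀP(A−BK) = [5.8889 6.5556; 6.5556 8.2222]
P' = Q + AᵀP(A−BK) = [25.8889 8.5556; 8.5556 8.4722]
tr(P') = 34.3611


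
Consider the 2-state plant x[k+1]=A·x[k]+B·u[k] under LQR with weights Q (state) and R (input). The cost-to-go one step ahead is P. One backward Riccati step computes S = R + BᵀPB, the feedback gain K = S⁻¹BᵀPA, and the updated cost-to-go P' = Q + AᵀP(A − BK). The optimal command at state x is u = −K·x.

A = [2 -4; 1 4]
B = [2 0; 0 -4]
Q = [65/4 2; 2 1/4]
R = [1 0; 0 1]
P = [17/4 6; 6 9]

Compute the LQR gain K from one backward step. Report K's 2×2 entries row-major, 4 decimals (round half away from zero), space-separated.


BᵀP = [8.5000 12.0000; -24.0000 -36.0000]
S = R + BᵀPB = [1 0; 0 1] + [17.0000 -48.0000; -48.0000 144.0000] = [18.0000 -48.0000; -48.0000 145.0000]
BᵀPA = [29.0000 14.0000; -84.0000 -48.0000]
K = S⁻¹·BᵀPA = [0.5654 -0.8954; -0.3922 -0.6275]
A−BK = [0.8693 -2.2092; -0.5686 1.4902]
AᵀP(A−BK) = [0.6634 -0.7386; -0.7386 2.4183]
P' = Q + AᵀP(A−BK) = [16.9134 1.2614; 1.2614 2.6683]
tr(P') = 19.5817

0.5654 -0.8954 -0.3922 -0.6275


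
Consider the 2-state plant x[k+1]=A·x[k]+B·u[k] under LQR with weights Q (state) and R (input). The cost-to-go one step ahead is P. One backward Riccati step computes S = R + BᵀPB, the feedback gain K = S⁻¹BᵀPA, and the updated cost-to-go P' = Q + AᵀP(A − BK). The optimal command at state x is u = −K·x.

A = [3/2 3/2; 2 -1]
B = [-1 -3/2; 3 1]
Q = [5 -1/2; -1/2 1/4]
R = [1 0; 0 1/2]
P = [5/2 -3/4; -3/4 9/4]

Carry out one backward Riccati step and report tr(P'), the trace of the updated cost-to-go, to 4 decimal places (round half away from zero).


BᵀP = [-4.7500 7.5000; -4.5000 3.3750]
S = R + BᵀPB = [1 0; 0 1/2] + [27.2500 14.6250; 14.6250 10.1250] = [28.2500 14.6250; 14.6250 10.6250]
BᵀPA = [7.8750 -14.6250; 0.0000 -10.1250]
K = S⁻¹·BᵀPA = [0.9699 -0.0848; -1.3351 -0.8363]
A−BK = [0.4673 0.1608; 0.4253 0.0906]
AᵀP(A−BK) = [2.4868 0.6675; 0.6675 0.4181]
P' = Q + AᵀP(A−BK) = [7.4868 0.1675; 0.1675 0.6681]
tr(P') = 8.1549

8.1549


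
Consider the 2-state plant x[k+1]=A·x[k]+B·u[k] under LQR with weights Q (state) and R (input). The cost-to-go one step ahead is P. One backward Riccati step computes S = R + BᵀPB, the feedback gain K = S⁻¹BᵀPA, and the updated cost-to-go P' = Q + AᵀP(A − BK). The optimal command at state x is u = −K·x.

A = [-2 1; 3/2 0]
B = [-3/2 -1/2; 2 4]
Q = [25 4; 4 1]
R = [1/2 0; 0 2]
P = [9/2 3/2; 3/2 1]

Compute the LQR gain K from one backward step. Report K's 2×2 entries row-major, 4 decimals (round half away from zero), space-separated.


BᵀP = [-3.7500 -0.2500; 3.7500 3.2500]
S = R + BᵀPB = [1/2 0; 0 2] + [5.1250 0.8750; 0.8750 11.1250] = [5.6250 0.8750; 0.8750 13.1250]
BᵀPA = [7.1250 -3.7500; -2.6250 3.7500]
K = S⁻¹·BᵀPA = [1.3114 -0.7186; -0.2874 0.3336]
A−BK = [-0.1766 0.0890; 0.0269 0.1027]
AᵀP(A−BK) = [1.1519 -0.7545; -0.7545 0.5543]
P' = Q + AᵀP(A−BK) = [26.1519 3.2455; 3.2455 1.5543]
tr(P') = 27.7063

1.3114 -0.7186 -0.2874 0.3336


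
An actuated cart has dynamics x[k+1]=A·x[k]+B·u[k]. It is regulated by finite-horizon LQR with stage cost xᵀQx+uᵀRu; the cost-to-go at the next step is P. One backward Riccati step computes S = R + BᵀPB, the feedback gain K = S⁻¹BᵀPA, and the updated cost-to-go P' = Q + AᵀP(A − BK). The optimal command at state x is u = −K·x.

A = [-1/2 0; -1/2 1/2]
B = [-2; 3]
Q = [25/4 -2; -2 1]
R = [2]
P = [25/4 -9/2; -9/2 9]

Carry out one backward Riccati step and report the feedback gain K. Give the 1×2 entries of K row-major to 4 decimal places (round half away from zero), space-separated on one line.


BᵀP = [-26.0000 36.0000]
S = R + BᵀPB = [2] + [160.0000] = [162.0000]
BᵀPA = [-5.0000 18.0000]
K = S⁻¹·BᵀPA = [-0.0309 0.1111]
A−BK = [-0.5617 0.2222; -0.4074 0.1667]
AᵀP(A−BK) = [1.4082 -0.5694; -0.5694 0.2500]
P' = Q + AᵀP(A−BK) = [7.6582 -2.5694; -2.5694 1.2500]
tr(P') = 8.9082

-0.0309 0.1111


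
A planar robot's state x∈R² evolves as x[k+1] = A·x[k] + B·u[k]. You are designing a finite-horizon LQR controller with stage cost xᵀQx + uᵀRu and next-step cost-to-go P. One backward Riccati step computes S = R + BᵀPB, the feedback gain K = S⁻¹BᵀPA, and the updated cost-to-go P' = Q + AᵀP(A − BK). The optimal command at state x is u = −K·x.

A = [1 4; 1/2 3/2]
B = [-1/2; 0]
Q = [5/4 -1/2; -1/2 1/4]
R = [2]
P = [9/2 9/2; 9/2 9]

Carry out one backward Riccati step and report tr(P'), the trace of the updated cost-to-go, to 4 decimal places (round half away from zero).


106.3500

BᵀP = [-2.2500 -2.2500]
S = R + BᵀPB = [2] + [1.1250] = [3.1250]
BᵀPA = [-3.3750 -12.3750]
K = S⁻¹·BᵀPA = [-1.0800 -3.9600]
A−BK = [0.4600 2.0200; 0.5000 1.5000]
AᵀP(A−BK) = [7.6050 27.1350; 27.1350 97.2450]
P' = Q + AᵀP(A−BK) = [8.8550 26.6350; 26.6350 97.4950]
tr(P') = 106.3500


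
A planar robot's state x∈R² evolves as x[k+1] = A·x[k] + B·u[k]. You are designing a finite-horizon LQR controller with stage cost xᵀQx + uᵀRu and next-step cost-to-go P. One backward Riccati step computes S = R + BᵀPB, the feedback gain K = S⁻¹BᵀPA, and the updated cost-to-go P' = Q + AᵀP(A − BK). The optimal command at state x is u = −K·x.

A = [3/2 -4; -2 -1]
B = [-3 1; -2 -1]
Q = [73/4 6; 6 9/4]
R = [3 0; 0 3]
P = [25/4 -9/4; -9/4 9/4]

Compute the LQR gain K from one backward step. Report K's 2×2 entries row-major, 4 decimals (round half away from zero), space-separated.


-0.1422 1.0039 1.2128 -0.8085

BᵀP = [-14.2500 2.2500; 8.5000 -4.5000]
S = R + BᵀPB = [3 0; 0 3] + [38.2500 -16.5000; -16.5000 13.0000] = [41.2500 -16.5000; -16.5000 16.0000]
BᵀPA = [-25.8750 54.7500; 21.7500 -29.5000]
K = S⁻¹·BᵀPA = [-0.1422 1.0039; 1.2128 -0.8085]
A−BK = [-0.1393 -0.1799; -1.0716 0.1992]
AᵀP(A−BK) = [6.5063 -4.0648; -4.0648 5.4371]
P' = Q + AᵀP(A−BK) = [24.7563 1.9352; 1.9352 7.6871]
tr(P') = 32.4434


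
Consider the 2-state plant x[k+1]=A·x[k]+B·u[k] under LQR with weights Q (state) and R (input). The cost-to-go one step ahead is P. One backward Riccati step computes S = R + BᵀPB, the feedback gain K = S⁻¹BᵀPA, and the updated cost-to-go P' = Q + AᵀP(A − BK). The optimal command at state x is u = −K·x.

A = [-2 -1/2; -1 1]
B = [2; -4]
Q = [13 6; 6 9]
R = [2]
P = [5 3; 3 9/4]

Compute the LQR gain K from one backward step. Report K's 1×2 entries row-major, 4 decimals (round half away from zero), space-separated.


0.7000 -0.2000

BᵀP = [-2.0000 -3.0000]
S = R + BᵀPB = [2] + [8.0000] = [10.0000]
BᵀPA = [7.0000 -2.0000]
K = S⁻¹·BᵀPA = [0.7000 -0.2000]
A−BK = [-3.4000 -0.1000; 1.8000 0.2000]
AᵀP(A−BK) = [29.3500 -0.3500; -0.3500 0.1000]
P' = Q + AᵀP(A−BK) = [42.3500 5.6500; 5.6500 9.1000]
tr(P') = 51.4500


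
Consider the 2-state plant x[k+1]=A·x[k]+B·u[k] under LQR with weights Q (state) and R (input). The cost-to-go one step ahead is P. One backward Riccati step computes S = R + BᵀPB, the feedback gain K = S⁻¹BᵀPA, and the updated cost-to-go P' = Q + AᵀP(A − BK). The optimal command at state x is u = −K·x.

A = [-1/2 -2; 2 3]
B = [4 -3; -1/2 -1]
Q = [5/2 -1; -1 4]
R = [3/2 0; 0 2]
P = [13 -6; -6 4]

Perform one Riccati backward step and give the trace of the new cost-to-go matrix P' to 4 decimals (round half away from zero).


16.0194

BᵀP = [55.0000 -26.0000; -33.0000 14.0000]
S = R + BᵀPB = [3/2 0; 0 2] + [233.0000 -139.0000; -139.0000 85.0000] = [234.5000 -139.0000; -139.0000 87.0000]
BᵀPA = [-79.5000 -188.0000; 44.5000 108.0000]
K = S⁻¹·BᵀPA = [-0.6765 -1.2439; -0.5694 -0.7460]
A−BK = [0.4979 0.7376; 1.0923 1.6321]
AᵀP(A−BK) = [2.8040 4.3073; 4.3073 6.7154]
P' = Q + AᵀP(A−BK) = [5.3040 3.3073; 3.3073 10.7154]
tr(P') = 16.0194


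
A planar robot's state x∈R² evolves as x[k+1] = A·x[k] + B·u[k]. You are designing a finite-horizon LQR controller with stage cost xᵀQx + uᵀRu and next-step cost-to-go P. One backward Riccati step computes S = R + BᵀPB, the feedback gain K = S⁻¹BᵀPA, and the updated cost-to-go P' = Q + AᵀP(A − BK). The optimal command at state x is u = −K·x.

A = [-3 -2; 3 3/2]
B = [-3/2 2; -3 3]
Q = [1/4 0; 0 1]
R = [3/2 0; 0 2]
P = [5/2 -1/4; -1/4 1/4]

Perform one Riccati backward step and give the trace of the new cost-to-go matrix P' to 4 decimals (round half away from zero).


BᵀP = [-3.0000 -0.3750; 4.2500 0.2500]
S = R + BᵀPB = [3/2 0; 0 2] + [5.6250 -7.1250; -7.1250 9.2500] = [7.1250 -7.1250; -7.1250 11.2500]
BᵀPA = [7.8750 5.4375; -12.0000 -8.1250]
K = S⁻¹·BᵀPA = [0.1053 0.1116; -1.0000 -0.6515]
A−BK = [-0.8421 -0.5295; 6.3158 3.7895]
AᵀP(A−BK) = [16.4211 10.0526; 10.0526 6.1619]
P' = Q + AᵀP(A−BK) = [16.6711 10.0526; 10.0526 7.1619]
tr(P') = 23.8329

23.8329


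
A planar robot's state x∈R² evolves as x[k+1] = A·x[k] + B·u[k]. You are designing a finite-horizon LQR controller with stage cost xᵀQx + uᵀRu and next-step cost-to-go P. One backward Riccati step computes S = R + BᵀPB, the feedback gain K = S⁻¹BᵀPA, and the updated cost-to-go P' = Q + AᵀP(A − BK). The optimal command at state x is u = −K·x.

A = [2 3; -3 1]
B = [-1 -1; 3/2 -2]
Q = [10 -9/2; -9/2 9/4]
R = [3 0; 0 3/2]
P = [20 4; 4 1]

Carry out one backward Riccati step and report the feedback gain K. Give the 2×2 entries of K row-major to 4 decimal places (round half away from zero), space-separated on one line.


BᵀP = [-14.0000 -2.5000; -28.0000 -6.0000]
S = R + BᵀPB = [3 0; 0 3/2] + [10.2500 19.0000; 19.0000 40.0000] = [13.2500 19.0000; 19.0000 41.5000]
BᵀPA = [-20.5000 -44.5000; -38.0000 -90.0000]
K = S⁻¹·BᵀPA = [-0.6817 -0.7240; -0.6036 -1.8372]
A−BK = [0.7148 0.4388; -3.1846 -1.5884]
AᵀP(A−BK) = [4.0900 4.3441; 4.3441 7.4335]
P' = Q + AᵀP(A−BK) = [14.0900 -0.1559; -0.1559 9.6835]
tr(P') = 23.7735

-0.6817 -0.7240 -0.6036 -1.8372


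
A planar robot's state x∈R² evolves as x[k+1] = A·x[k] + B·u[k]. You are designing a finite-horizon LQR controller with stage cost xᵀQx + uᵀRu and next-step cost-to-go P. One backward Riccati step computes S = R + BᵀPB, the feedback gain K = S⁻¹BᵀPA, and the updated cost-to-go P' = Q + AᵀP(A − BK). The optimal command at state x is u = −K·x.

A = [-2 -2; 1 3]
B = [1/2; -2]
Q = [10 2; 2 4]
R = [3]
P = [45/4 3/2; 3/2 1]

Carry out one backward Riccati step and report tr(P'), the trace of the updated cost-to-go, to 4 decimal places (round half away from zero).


71.9083

BᵀP = [2.6250 -1.2500]
S = R + BᵀPB = [3] + [3.8125] = [6.8125]
BᵀPA = [-6.5000 -9.0000]
K = S⁻¹·BᵀPA = [-0.9541 -1.3211]
A−BK = [-1.5229 -1.3394; -0.9083 0.3578]
AᵀP(A−BK) = [33.7982 27.4128; 27.4128 24.1101]
P' = Q + AᵀP(A−BK) = [43.7982 29.4128; 29.4128 28.1101]
tr(P') = 71.9083


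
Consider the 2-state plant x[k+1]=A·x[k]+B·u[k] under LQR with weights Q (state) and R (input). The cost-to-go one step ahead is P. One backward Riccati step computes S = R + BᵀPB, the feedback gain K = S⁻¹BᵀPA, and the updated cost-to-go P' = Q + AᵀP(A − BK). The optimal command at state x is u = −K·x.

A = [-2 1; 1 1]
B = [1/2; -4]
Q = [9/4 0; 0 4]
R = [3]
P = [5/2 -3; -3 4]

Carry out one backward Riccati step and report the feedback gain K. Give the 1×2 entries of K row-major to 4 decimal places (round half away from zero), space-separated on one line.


BᵀP = [13.2500 -17.5000]
S = R + BᵀPB = [3] + [76.6250] = [79.6250]
BᵀPA = [-44.0000 -4.2500]
K = S⁻¹·BᵀPA = [-0.5526 -0.0534]
A−BK = [-1.7237 1.0267; -1.2104 0.7865]
AᵀP(A−BK) = [1.6860 -0.3485; -0.3485 0.2732]
P' = Q + AᵀP(A−BK) = [3.9360 -0.3485; -0.3485 4.2732]
tr(P') = 8.2092

-0.5526 -0.0534


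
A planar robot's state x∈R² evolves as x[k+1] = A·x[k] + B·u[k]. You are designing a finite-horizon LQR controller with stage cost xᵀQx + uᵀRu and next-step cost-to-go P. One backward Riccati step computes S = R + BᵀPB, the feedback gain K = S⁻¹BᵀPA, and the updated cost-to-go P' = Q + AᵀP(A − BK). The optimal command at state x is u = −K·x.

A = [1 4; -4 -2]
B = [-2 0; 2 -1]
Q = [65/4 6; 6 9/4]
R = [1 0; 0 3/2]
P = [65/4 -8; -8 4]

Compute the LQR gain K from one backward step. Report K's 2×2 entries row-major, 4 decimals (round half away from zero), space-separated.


BᵀP = [-48.5000 24.0000; 8.0000 -4.0000]
S = R + BᵀPB = [1 0; 0 3/2] + [145.0000 -24.0000; -24.0000 4.0000] = [146.0000 -24.0000; -24.0000 5.5000]
BᵀPA = [-144.5000 -242.0000; 24.0000 40.0000]
K = S⁻¹·BᵀPA = [-0.9637 -1.6344; 0.1586 0.1410]
A−BK = [-0.9273 0.7313; -1.9141 1.4097]
AᵀP(A−BK) = [1.1955 1.4515; 1.4515 2.8458]
P' = Q + AᵀP(A−BK) = [17.4455 7.4515; 7.4515 5.0958]
tr(P') = 22.5413

-0.9637 -1.6344 0.1586 0.1410


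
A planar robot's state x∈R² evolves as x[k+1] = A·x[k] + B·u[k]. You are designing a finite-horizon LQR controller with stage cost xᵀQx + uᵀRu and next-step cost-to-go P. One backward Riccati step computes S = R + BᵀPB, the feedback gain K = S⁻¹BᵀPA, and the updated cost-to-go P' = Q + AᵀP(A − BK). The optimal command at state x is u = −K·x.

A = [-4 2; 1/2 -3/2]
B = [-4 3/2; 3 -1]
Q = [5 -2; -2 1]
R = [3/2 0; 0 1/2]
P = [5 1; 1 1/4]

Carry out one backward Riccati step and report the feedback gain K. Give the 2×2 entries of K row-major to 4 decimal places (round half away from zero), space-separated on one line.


BᵀP = [-17.0000 -3.2500; 6.5000 1.2500]
S = R + BᵀPB = [3/2 0; 0 1/2] + [58.2500 -22.2500; -22.2500 8.5000] = [59.7500 -22.2500; -22.2500 9.0000]
BᵀPA = [66.3750 -29.1250; -25.3750 11.1250]
K = S⁻¹·BᵀPA = [0.7679 -0.3419; -0.9209 0.3909]
A−BK = [0.4531 0.0461; -2.7247 -0.0835]
AᵀP(A−BK) = [1.7220 -0.5760; -0.5760 0.2564]
P' = Q + AᵀP(A−BK) = [6.7220 -2.5760; -2.5760 1.2564]
tr(P') = 7.9784

0.7679 -0.3419 -0.9209 0.3909


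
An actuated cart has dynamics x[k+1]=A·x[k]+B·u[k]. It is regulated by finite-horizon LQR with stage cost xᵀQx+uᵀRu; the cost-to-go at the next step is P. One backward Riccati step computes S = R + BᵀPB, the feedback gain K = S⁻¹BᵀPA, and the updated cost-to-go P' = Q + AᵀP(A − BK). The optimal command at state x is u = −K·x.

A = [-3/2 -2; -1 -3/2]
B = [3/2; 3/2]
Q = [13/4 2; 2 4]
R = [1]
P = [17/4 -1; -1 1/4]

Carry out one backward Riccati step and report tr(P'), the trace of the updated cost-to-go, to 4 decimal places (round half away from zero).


BᵀP = [4.8750 -1.1250]
S = R + BᵀPB = [1] + [5.6250] = [6.6250]
BᵀPA = [-6.1875 -8.0625]
K = S⁻¹·BᵀPA = [-0.9340 -1.2170]
A−BK = [-0.0991 -0.1745; 0.4009 0.3255]
AᵀP(A−BK) = [1.0336 1.3449; 1.3449 1.7506]
P' = Q + AᵀP(A−BK) = [4.2836 3.3449; 3.3449 5.7506]
tr(P') = 10.0342

10.0342


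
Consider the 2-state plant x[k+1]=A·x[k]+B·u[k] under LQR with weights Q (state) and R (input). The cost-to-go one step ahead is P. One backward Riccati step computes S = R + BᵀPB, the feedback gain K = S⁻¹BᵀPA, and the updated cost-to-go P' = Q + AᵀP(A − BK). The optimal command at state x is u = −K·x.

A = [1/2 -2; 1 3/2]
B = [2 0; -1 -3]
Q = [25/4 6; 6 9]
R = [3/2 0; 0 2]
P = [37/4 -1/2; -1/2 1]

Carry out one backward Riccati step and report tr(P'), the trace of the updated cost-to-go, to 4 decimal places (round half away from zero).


BᵀP = [19.0000 -2.0000; 1.5000 -3.0000]
S = R + BᵀPB = [3/2 0; 0 2] + [40.0000 6.0000; 6.0000 9.0000] = [41.5000 6.0000; 6.0000 11.0000]
BᵀPA = [7.5000 -41.0000; -2.2500 -7.5000]
K = S⁻¹·BᵀPA = [0.2283 -0.9655; -0.3291 -0.1552]
A−BK = [0.0434 -0.0690; 0.2411 0.0690]
AᵀP(A−BK) = [0.3598 -0.2328; -0.2328 1.5000]
P' = Q + AᵀP(A−BK) = [6.6098 5.7672; 5.7672 10.5000]
tr(P') = 17.1098

17.1098


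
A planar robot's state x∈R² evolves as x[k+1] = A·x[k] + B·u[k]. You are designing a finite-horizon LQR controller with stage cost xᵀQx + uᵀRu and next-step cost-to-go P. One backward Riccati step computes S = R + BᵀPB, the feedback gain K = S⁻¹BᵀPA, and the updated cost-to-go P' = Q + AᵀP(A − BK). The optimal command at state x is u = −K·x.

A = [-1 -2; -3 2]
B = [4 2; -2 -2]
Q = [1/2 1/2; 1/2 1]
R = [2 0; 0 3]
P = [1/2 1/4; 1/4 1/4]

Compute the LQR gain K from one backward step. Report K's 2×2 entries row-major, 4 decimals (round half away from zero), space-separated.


BᵀP = [1.5000 0.5000; 0.5000 0.0000]
S = R + BᵀPB = [2 0; 0 3] + [5.0000 2.0000; 2.0000 1.0000] = [7.0000 2.0000; 2.0000 4.0000]
BᵀPA = [-3.0000 -2.0000; -0.5000 -1.0000]
K = S⁻¹·BᵀPA = [-0.4583 -0.2500; 0.1042 -0.1250]
A−BK = [0.6250 -0.7500; -3.7083 1.2500]
AᵀP(A−BK) = [2.9271 -0.3125; -0.3125 0.3750]
P' = Q + AᵀP(A−BK) = [3.4271 0.1875; 0.1875 1.3750]
tr(P') = 4.8021

-0.4583 -0.2500 0.1042 -0.1250


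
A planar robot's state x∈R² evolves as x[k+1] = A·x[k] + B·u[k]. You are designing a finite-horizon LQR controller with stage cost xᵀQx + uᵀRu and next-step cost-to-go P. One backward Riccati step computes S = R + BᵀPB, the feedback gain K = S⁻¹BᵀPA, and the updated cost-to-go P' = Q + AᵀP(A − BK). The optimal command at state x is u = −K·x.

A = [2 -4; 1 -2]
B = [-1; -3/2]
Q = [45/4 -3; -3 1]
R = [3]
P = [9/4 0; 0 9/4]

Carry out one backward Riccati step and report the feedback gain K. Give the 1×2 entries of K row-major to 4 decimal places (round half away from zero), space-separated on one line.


-0.7636 1.5273

BᵀP = [-2.2500 -3.3750]
S = R + BᵀPB = [3] + [7.3125] = [10.3125]
BᵀPA = [-7.8750 15.7500]
K = S⁻¹·BᵀPA = [-0.7636 1.5273]
A−BK = [1.2364 -2.4727; -0.1455 0.2909]
AᵀP(A−BK) = [5.2364 -10.4727; -10.4727 20.9455]
P' = Q + AᵀP(A−BK) = [16.4864 -13.4727; -13.4727 21.9455]
tr(P') = 38.4318


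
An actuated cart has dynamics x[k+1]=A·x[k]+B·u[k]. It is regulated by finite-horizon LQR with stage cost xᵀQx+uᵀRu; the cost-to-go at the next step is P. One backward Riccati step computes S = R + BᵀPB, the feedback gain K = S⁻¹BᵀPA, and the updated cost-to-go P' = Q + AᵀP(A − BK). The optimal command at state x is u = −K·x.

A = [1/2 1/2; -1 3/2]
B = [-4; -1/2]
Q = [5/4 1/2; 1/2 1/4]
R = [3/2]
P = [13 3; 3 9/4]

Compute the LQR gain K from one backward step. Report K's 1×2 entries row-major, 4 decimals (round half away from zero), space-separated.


-0.0614 -0.2091

BᵀP = [-53.5000 -13.1250]
S = R + BᵀPB = [3/2] + [220.5625] = [222.0625]
BᵀPA = [-13.6250 -46.4375]
K = S⁻¹·BᵀPA = [-0.0614 -0.2091]
A−BK = [0.2546 -0.3365; -1.0307 1.3954]
AᵀP(A−BK) = [1.6640 -2.2242; -2.2242 3.1015]
P' = Q + AᵀP(A−BK) = [2.9140 -1.7242; -1.7242 3.3515]
tr(P') = 6.2656


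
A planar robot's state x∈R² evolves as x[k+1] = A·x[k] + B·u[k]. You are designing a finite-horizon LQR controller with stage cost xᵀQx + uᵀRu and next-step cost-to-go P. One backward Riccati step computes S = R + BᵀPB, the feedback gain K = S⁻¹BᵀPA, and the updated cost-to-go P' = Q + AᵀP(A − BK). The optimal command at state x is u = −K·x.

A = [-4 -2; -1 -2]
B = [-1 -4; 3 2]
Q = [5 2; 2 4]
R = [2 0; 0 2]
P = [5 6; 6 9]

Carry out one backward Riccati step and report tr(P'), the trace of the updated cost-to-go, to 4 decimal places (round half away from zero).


18.9061

BᵀP = [13.0000 21.0000; -8.0000 -6.0000]
S = R + BᵀPB = [2 0; 0 2] + [50.0000 -10.0000; -10.0000 20.0000] = [52.0000 -10.0000; -10.0000 22.0000]
BᵀPA = [-73.0000 -68.0000; 38.0000 28.0000]
K = S⁻¹·BᵀPA = [-1.1743 -1.1648; 1.1935 0.7433]
A−BK = [-0.4004 -0.1916; 0.1360 0.0077]
AᵀP(A−BK) = [5.9215 4.7280; 4.7280 3.9847]
P' = Q + AᵀP(A−BK) = [10.9215 6.7280; 6.7280 7.9847]
tr(P') = 18.9061


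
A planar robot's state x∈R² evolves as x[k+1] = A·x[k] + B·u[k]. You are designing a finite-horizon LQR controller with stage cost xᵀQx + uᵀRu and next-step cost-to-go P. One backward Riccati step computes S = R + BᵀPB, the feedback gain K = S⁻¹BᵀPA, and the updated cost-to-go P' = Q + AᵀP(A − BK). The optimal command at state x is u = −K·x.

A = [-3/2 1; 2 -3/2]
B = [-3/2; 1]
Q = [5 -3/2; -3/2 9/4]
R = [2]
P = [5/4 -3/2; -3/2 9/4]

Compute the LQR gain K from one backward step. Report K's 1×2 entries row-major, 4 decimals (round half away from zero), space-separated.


BᵀP = [-3.3750 4.5000]
S = R + BᵀPB = [2] + [9.5625] = [11.5625]
BᵀPA = [14.0625 -10.1250]
K = S⁻¹·BᵀPA = [1.2162 -0.8757]
A−BK = [0.3243 -0.3135; 0.7838 -0.6243]
AᵀP(A−BK) = [3.7095 -2.6858; -2.6858 1.9463]
P' = Q + AᵀP(A−BK) = [8.7095 -4.1858; -4.1858 4.1963]
tr(P') = 12.9057

1.2162 -0.8757


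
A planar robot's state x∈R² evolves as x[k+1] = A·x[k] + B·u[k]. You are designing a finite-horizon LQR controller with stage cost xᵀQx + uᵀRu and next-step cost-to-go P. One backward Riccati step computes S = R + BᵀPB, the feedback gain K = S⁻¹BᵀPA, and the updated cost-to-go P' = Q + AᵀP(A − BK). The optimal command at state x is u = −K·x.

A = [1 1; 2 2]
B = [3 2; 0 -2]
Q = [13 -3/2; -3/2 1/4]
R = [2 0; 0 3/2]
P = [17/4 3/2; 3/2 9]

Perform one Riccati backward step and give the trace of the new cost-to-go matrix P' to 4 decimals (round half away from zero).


BᵀP = [12.7500 4.5000; 5.5000 -15.0000]
S = R + BᵀPB = [2 0; 0 3/2] + [38.2500 16.5000; 16.5000 41.0000] = [40.2500 16.5000; 16.5000 42.5000]
BᵀPA = [21.7500 21.7500; -24.5000 -24.5000]
K = S⁻¹·BᵀPA = [0.9237 0.9237; -0.9351 -0.9351]
A−BK = [0.0991 0.0991; 0.1298 0.1298]
AᵀP(A−BK) = [3.2500 3.2500; 3.2500 3.2500]
P' = Q + AᵀP(A−BK) = [16.2500 1.7500; 1.7500 3.5000]
tr(P') = 19.7500

19.7500


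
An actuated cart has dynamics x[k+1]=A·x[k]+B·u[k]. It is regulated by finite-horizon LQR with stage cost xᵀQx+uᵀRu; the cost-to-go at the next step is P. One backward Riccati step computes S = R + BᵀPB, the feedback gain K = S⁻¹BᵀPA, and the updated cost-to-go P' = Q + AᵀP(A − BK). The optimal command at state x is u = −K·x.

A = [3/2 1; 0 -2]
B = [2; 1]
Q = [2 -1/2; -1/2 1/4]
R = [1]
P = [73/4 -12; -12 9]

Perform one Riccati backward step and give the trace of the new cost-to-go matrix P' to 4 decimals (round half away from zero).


BᵀP = [24.5000 -15.0000]
S = R + BᵀPB = [1] + [34.0000] = [35.0000]
BᵀPA = [36.7500 54.5000]
K = S⁻¹·BᵀPA = [1.0500 1.5571]
A−BK = [-0.6000 -2.1143; -1.0500 -3.5571]
AᵀP(A−BK) = [2.4750 6.1500; 6.1500 17.3857]
P' = Q + AᵀP(A−BK) = [4.4750 5.6500; 5.6500 17.6357]
tr(P') = 22.1107

22.1107


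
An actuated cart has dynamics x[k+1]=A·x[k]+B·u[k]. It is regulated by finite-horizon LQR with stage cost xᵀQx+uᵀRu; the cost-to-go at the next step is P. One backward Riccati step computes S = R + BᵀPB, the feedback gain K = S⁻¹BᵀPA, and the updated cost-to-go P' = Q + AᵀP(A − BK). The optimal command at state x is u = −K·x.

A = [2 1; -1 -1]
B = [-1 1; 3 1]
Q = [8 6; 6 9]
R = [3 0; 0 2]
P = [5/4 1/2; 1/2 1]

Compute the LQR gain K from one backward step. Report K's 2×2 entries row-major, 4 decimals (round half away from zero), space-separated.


BᵀP = [0.2500 2.5000; 1.7500 1.5000]
S = R + BᵀPB = [3 0; 0 2] + [7.2500 2.7500; 2.7500 3.2500] = [10.2500 2.7500; 2.7500 5.2500]
BᵀPA = [-2.0000 -2.2500; 2.0000 0.2500]
K = S⁻¹·BᵀPA = [-0.3459 -0.2703; 0.5622 0.1892]
A−BK = [1.0919 0.5405; -0.5243 -0.3784]
AᵀP(A−BK) = [2.1838 1.0811; 1.0811 0.5946]
P' = Q + AᵀP(A−BK) = [10.1838 7.0811; 7.0811 9.5946]
tr(P') = 19.7784

-0.3459 -0.2703 0.5622 0.1892


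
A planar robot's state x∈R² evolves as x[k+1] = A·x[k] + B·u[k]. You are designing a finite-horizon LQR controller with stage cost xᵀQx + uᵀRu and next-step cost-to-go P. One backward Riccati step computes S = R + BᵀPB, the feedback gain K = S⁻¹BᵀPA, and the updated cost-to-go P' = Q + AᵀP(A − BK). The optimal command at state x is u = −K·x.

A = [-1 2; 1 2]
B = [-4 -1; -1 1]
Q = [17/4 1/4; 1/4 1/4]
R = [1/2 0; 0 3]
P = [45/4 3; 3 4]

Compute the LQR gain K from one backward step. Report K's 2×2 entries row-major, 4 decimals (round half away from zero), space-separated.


0.0627 -0.7215 0.5912 0.7011

BᵀP = [-48.0000 -16.0000; -8.2500 1.0000]
S = R + BᵀPB = [1/2 0; 0 3] + [208.0000 32.0000; 32.0000 9.2500] = [208.5000 32.0000; 32.0000 12.2500]
BᵀPA = [32.0000 -128.0000; 9.2500 -14.5000]
K = S⁻¹·BᵀPA = [0.0627 -0.7215; 0.5912 0.7011]
A−BK = [-0.1578 -0.1850; 0.4715 0.5774]
AᵀP(A−BK) = [1.7736 2.1033; 2.1033 2.8125]
P' = Q + AᵀP(A−BK) = [6.0236 2.3533; 2.3533 3.0625]
tr(P') = 9.0861


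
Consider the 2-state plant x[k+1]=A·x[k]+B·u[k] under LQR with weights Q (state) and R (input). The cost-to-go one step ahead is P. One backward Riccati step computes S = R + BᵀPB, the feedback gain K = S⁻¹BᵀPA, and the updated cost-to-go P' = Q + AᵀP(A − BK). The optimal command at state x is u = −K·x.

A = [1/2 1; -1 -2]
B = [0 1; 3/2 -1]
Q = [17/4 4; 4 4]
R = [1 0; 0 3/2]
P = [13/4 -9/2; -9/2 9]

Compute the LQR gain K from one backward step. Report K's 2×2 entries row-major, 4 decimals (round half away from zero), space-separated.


BᵀP = [-6.7500 13.5000; 7.7500 -13.5000]
S = R + BᵀPB = [1 0; 0 3/2] + [20.2500 -20.2500; -20.2500 21.2500] = [21.2500 -20.2500; -20.2500 22.7500]
BᵀPA = [-16.8750 -33.7500; 17.3750 34.7500]
K = S⁻¹·BᵀPA = [-0.4370 -0.8739; 0.3748 0.7496]
A−BK = [0.1252 0.2504; 0.0302 0.0605]
AᵀP(A−BK) = [0.4267 0.8535; 0.8535 1.7070]
P' = Q + AᵀP(A−BK) = [4.6767 4.8535; 4.8535 5.7070]
tr(P') = 10.3837

-0.4370 -0.8739 0.3748 0.7496


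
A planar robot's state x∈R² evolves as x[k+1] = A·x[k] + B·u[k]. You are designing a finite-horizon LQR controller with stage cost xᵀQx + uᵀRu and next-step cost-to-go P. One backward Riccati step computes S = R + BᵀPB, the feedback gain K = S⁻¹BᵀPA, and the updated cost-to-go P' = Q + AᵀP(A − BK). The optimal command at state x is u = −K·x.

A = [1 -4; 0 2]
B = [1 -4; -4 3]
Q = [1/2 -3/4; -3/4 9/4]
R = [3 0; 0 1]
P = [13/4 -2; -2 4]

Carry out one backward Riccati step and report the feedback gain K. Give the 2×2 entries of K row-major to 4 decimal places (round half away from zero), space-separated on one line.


-0.1686 0.1920 -0.2605 0.9855

BᵀP = [11.2500 -18.0000; -19.0000 20.0000]
S = R + BᵀPB = [3 0; 0 1] + [83.2500 -99.0000; -99.0000 136.0000] = [86.2500 -99.0000; -99.0000 137.0000]
BᵀPA = [11.2500 -81.0000; -19.0000 116.0000]
K = S⁻¹·BᵀPA = [-0.1686 0.1920; -0.2605 0.9855]
A−BK = [0.1265 -0.2501; 0.1072 -0.1883]
AᵀP(A−BK) = [0.1969 -0.4362; -0.4362 1.2386]
P' = Q + AᵀP(A−BK) = [0.6969 -1.1862; -1.1862 3.4886]
tr(P') = 4.1854


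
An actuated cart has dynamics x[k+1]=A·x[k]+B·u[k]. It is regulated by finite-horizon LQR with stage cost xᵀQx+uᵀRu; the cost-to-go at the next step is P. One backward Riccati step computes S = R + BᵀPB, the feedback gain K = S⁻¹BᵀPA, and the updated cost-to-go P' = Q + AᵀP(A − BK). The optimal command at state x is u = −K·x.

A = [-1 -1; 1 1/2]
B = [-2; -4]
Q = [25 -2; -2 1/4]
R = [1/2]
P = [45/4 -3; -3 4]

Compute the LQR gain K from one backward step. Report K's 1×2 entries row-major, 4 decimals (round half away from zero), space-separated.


BᵀP = [-10.5000 -10.0000]
S = R + BᵀPB = [1/2] + [61.0000] = [61.5000]
BᵀPA = [0.5000 5.5000]
K = S⁻¹·BᵀPA = [0.0081 0.0894]
A−BK = [-0.9837 -0.8211; 1.0325 0.8577]
AᵀP(A−BK) = [21.2459 17.7053; 17.7053 14.7581]
P' = Q + AᵀP(A−BK) = [46.2459 15.7053; 15.7053 15.0081]
tr(P') = 61.2541

0.0081 0.0894


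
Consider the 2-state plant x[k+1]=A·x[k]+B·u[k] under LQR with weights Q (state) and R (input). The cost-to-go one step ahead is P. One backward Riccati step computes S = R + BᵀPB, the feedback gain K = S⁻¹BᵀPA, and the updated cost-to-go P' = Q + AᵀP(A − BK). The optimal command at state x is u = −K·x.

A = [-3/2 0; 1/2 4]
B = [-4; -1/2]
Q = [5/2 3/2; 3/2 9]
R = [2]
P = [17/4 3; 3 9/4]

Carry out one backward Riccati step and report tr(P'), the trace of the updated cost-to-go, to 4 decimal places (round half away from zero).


BᵀP = [-18.5000 -13.1250]
S = R + BᵀPB = [2] + [80.5625] = [82.5625]
BᵀPA = [21.1875 -52.5000]
K = S⁻¹·BᵀPA = [0.2566 -0.6359]
A−BK = [-0.4735 -2.5435; 0.6283 3.6821]
AᵀP(A−BK) = [0.1878 -0.0273; -0.0273 2.6162]
P' = Q + AᵀP(A−BK) = [2.6878 1.4727; 1.4727 11.6162]
tr(P') = 14.3040

14.3040


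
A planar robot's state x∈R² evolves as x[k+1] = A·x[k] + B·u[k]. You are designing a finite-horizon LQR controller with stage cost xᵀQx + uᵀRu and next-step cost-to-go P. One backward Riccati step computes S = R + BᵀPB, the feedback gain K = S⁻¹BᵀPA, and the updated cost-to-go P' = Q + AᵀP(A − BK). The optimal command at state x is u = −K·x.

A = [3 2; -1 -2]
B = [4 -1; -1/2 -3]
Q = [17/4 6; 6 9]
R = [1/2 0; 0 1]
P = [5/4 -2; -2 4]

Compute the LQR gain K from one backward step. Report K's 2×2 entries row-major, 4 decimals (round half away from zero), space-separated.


0.7713 0.6654 0.2187 0.5154

BᵀP = [6.0000 -10.0000; 4.7500 -10.0000]
S = R + BᵀPB = [1/2 0; 0 1] + [29.0000 24.0000; 24.0000 25.2500] = [29.5000 24.0000; 24.0000 26.2500]
BᵀPA = [28.0000 32.0000; 24.2500 29.5000]
K = S⁻¹·BᵀPA = [0.7713 0.6654; 0.2187 0.5154]
A−BK = [0.1336 -0.1462; 0.0416 -0.1210]
AᵀP(A−BK) = [0.3522 0.3693; 0.3693 0.5016]
P' = Q + AᵀP(A−BK) = [4.6022 6.3693; 6.3693 9.5016]
tr(P') = 14.1038


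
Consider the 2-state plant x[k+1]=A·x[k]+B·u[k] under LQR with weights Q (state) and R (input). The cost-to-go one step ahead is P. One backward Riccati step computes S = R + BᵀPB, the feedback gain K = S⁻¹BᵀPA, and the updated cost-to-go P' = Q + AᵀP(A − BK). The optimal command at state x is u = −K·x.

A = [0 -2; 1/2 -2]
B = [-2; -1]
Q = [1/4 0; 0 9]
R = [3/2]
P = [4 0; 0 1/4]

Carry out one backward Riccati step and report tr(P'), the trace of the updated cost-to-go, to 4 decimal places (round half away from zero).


BᵀP = [-8.0000 -0.2500]
S = R + BᵀPB = [3/2] + [16.2500] = [17.7500]
BᵀPA = [-0.1250 16.5000]
K = S⁻¹·BᵀPA = [-0.0070 0.9296]
A−BK = [-0.0141 -0.1408; 0.4930 -1.0704]
AᵀP(A−BK) = [0.0616 -0.1338; -0.1338 1.6620]
P' = Q + AᵀP(A−BK) = [0.3116 -0.1338; -0.1338 10.6620]
tr(P') = 10.9736

10.9736


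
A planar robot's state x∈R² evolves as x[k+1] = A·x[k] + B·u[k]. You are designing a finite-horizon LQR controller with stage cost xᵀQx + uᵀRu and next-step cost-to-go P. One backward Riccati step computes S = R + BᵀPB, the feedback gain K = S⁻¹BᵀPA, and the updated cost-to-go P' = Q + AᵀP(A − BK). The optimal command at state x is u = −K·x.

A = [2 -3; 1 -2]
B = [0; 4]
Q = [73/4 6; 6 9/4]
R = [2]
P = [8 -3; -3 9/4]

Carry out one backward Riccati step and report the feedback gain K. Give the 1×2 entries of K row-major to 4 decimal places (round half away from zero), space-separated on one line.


BᵀP = [-12.0000 9.0000]
S = R + BᵀPB = [2] + [36.0000] = [38.0000]
BᵀPA = [-15.0000 18.0000]
K = S⁻¹·BᵀPA = [-0.3947 0.4737]
A−BK = [2.0000 -3.0000; 2.5789 -3.8947]
AᵀP(A−BK) = [16.3289 -24.3947; -24.3947 36.4737]
P' = Q + AᵀP(A−BK) = [34.5789 -18.3947; -18.3947 38.7237]
tr(P') = 73.3026

-0.3947 0.4737


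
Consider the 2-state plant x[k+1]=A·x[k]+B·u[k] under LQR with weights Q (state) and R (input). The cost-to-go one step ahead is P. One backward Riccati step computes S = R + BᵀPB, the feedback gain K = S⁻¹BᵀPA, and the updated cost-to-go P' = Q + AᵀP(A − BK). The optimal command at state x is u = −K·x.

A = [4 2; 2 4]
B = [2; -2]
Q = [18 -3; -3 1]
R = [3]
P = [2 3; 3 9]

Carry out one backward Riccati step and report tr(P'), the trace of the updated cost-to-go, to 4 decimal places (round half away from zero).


172.9130

BᵀP = [-2.0000 -12.0000]
S = R + BᵀPB = [3] + [20.0000] = [23.0000]
BᵀPA = [-32.0000 -52.0000]
K = S⁻¹·BᵀPA = [-1.3913 -2.2609]
A−BK = [6.7826 6.5217; -0.7826 -0.5217]
AᵀP(A−BK) = [71.4783 75.6522; 75.6522 82.4348]
P' = Q + AᵀP(A−BK) = [89.4783 72.6522; 72.6522 83.4348]
tr(P') = 172.9130


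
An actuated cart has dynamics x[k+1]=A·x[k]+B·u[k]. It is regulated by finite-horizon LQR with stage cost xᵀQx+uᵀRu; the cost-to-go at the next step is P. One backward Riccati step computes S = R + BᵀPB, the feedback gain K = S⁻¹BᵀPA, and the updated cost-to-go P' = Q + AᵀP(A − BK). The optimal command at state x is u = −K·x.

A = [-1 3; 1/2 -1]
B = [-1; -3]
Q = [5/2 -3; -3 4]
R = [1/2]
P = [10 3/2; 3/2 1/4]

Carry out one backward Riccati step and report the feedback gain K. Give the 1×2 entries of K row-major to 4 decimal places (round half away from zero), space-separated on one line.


BᵀP = [-14.5000 -2.2500]
S = R + BᵀPB = [1/2] + [21.2500] = [21.7500]
BᵀPA = [13.3750 -41.2500]
K = S⁻¹·BᵀPA = [0.6149 -1.8966]
A−BK = [-0.3851 1.1034; 2.3448 -6.6897]
AᵀP(A−BK) = [0.3376 -1.0086; -1.0086 3.0172]
P' = Q + AᵀP(A−BK) = [2.8376 -4.0086; -4.0086 7.0172]
tr(P') = 9.8549

0.6149 -1.8966


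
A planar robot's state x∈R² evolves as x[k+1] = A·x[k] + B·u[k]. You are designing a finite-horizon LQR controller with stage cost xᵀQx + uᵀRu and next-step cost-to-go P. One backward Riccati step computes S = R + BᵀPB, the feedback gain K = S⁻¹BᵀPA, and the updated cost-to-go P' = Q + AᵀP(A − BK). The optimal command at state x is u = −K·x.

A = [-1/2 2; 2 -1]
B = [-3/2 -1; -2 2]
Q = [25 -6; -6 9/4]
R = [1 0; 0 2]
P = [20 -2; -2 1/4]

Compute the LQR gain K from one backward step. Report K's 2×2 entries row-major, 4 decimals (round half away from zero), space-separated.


BᵀP = [-26.0000 2.5000; -24.0000 2.5000]
S = R + BᵀPB = [1 0; 0 2] + [34.0000 31.0000; 31.0000 29.0000] = [35.0000 31.0000; 31.0000 31.0000]
BᵀPA = [18.0000 -54.5000; 17.0000 -50.5000]
K = S⁻¹·BᵀPA = [0.2500 -1.0000; 0.2984 -0.6290]
A−BK = [0.1734 -0.1290; 1.9032 -1.7419]
AᵀP(A−BK) = [0.4274 -0.8065; -0.8065 1.9839]
P' = Q + AᵀP(A−BK) = [25.4274 -6.8065; -6.8065 4.2339]
tr(P') = 29.6613

0.2500 -1.0000 0.2984 -0.6290


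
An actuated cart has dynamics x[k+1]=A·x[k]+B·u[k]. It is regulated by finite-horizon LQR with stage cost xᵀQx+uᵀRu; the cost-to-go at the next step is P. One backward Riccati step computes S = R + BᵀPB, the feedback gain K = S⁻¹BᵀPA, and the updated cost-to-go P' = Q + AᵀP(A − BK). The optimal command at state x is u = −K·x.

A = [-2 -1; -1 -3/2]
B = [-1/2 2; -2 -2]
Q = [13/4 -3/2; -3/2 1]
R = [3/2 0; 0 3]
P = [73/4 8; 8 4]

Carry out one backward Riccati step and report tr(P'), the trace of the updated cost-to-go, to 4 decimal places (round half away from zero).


BᵀP = [-25.1250 -12.0000; 20.5000 8.0000]
S = R + BᵀPB = [3/2 0; 0 3] + [36.5625 -26.2500; -26.2500 25.0000] = [38.0625 -26.2500; -26.2500 28.0000]
BᵀPA = [62.2500 43.1250; -49.0000 -32.5000]
K = S⁻¹·BᵀPA = [1.2125 0.9408; -0.6132 -0.2787]
A−BK = [-0.1672 0.0279; 0.1986 -0.1760]
AᵀP(A−BK) = [3.4704 2.2787; 2.2787 1.6202]
P' = Q + AᵀP(A−BK) = [6.7204 0.7787; 0.7787 2.6202]
tr(P') = 9.3406

9.3406


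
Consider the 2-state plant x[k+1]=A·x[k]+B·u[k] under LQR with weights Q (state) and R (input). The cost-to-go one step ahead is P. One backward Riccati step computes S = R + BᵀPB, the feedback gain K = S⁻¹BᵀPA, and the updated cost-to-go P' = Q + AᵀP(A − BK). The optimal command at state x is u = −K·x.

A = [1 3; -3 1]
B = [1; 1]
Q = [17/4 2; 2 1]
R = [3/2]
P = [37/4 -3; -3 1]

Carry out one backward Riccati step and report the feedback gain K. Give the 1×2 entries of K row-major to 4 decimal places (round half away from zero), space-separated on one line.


2.1304 2.9130

BᵀP = [6.2500 -2.0000]
S = R + BᵀPB = [3/2] + [4.2500] = [5.7500]
BᵀPA = [12.2500 16.7500]
K = S⁻¹·BᵀPA = [2.1304 2.9130]
A−BK = [-1.1304 0.0870; -5.1304 -1.9130]
AᵀP(A−BK) = [10.1522 13.0652; 13.0652 17.4565]
P' = Q + AᵀP(A−BK) = [14.4022 15.0652; 15.0652 18.4565]
tr(P') = 32.8587


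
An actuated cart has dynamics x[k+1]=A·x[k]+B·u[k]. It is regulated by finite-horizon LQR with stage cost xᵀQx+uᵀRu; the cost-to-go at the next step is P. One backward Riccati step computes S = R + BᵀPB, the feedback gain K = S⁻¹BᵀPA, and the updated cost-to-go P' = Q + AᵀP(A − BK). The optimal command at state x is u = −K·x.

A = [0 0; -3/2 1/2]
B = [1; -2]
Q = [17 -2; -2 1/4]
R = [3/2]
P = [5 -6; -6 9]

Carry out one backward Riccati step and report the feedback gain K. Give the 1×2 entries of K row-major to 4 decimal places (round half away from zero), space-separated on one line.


0.5414 -0.1805

BᵀP = [17.0000 -24.0000]
S = R + BᵀPB = [3/2] + [65.0000] = [66.5000]
BᵀPA = [36.0000 -12.0000]
K = S⁻¹·BᵀPA = [0.5414 -0.1805]
A−BK = [-0.5414 0.1805; -0.4173 0.1391]
AᵀP(A−BK) = [0.7613 -0.2538; -0.2538 0.0846]
P' = Q + AᵀP(A−BK) = [17.7613 -2.2538; -2.2538 0.3346]
tr(P') = 18.0959


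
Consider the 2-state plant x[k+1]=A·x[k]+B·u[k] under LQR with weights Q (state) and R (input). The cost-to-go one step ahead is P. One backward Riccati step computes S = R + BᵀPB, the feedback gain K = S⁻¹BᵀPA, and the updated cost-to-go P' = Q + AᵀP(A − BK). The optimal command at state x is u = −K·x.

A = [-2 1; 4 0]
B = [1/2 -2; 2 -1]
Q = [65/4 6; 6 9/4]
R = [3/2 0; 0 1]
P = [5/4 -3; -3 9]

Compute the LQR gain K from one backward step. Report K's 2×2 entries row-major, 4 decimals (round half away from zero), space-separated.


2.4930 -0.2124 0.4449 -0.2405

BᵀP = [-5.3750 16.5000; 0.5000 -3.0000]
S = R + BᵀPB = [3/2 0; 0 1] + [30.3125 -5.7500; -5.7500 2.0000] = [31.8125 -5.7500; -5.7500 3.0000]
BᵀPA = [76.7500 -5.3750; -13.0000 0.5000]
K = S⁻¹·BᵀPA = [2.4930 -0.2124; 0.4449 -0.2405]
A−BK = [-2.3567 0.6253; -0.5411 0.1844]
AᵀP(A−BK) = [11.4469 -1.3226; -1.3226 0.2285]
P' = Q + AᵀP(A−BK) = [27.6969 4.6774; 4.6774 2.4785]
tr(P') = 30.1754


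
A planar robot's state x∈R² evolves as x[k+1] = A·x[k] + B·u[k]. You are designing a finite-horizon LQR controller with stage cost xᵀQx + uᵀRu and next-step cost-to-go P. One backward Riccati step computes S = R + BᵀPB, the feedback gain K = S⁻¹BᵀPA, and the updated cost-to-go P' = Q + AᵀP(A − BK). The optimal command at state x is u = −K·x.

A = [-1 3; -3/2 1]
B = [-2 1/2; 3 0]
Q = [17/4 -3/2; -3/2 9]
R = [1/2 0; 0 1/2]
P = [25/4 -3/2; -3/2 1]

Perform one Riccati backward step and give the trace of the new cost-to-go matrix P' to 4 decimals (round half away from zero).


BᵀP = [-17.0000 6.0000; 3.1250 -0.7500]
S = R + BᵀPB = [1/2 0; 0 1/2] + [52.0000 -8.5000; -8.5000 1.5625] = [52.5000 -8.5000; -8.5000 2.0625]
BᵀPA = [8.0000 -45.0000; -2.0000 8.6250]
K = S⁻¹·BᵀPA = [-0.0139 -0.5412; -1.0269 1.9514]
A−BK = [-0.5143 0.9419; -1.4584 2.6236]
AᵀP(A−BK) = [2.0572 -3.7676; -3.7676 7.0650]
P' = Q + AᵀP(A−BK) = [6.3072 -5.2676; -5.2676 16.0650]
tr(P') = 22.3723

22.3723


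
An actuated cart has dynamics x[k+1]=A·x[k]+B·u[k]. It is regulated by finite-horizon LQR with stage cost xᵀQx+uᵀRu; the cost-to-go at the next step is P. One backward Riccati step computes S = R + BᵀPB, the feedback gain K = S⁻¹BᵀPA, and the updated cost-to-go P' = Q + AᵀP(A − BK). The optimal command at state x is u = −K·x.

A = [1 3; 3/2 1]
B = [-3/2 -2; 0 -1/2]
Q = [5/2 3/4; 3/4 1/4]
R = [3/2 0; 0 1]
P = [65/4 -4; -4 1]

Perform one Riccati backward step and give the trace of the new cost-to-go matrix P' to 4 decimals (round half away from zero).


BᵀP = [-24.3750 6.0000; -30.5000 7.5000]
S = R + BᵀPB = [3/2 0; 0 1] + [36.5625 45.7500; 45.7500 57.2500] = [38.0625 45.7500; 45.7500 58.2500]
BᵀPA = [-15.3750 -67.1250; -19.2500 -84.0000]
K = S⁻¹·BᵀPA = [-0.1201 -0.5402; -0.2361 -1.0178]
A−BK = [0.3476 0.1541; 1.3819 0.4911]
AᵀP(A−BK) = [0.1077 0.3521; 0.3521 1.4953]
P' = Q + AᵀP(A−BK) = [2.6077 1.1021; 1.1021 1.7453]
tr(P') = 4.3529

4.3529
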